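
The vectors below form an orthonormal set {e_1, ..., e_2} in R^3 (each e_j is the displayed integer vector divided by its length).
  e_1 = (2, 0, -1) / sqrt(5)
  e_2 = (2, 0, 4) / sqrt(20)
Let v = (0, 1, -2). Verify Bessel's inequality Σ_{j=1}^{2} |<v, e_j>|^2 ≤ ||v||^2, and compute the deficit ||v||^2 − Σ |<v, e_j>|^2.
Σ |<v, e_j>|^2 = 4; ||v||^2 = 5; deficit = 1

Write each e_j = u_j / sqrt(<u_j, u_j>) where u_j is the displayed integer vector. Then <v, e_j> = <v, u_j> / sqrt(<u_j, u_j>), so |<v, e_j>|^2 = <v, u_j>^2 / <u_j, u_j>.
Coefficients: <v, e_1> = 2/sqrt(5), <v, e_2> = -8/sqrt(20).
Square and sum: Σ |<v, e_j>|^2 = 4.
Compute ||v||^2 = v·v = 5.
Deficit = 5 − 4 = 1 ≥ 0, confirming Bessel's inequality. (The deficit equals ||v − Σ <v,e_j> e_j||^2, the squared distance from v to span{e_j}.)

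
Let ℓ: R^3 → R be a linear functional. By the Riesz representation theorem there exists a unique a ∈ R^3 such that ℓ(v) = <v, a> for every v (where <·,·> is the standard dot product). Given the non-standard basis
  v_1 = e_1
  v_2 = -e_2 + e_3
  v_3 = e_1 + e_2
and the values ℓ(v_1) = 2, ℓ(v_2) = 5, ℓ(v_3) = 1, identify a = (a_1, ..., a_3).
a = (2, -1, 4)

Write a = (a_1, ..., a_3) in the standard basis. For each basis vector v_i, ℓ(v_i) = <v_i, a> is a linear equation in the a_j's. Collect the n equations into a matrix system V a = ℓ, where row i of V is v_i (expressed in the standard basis). Since V is invertible (lower-triangular with 1s on the diagonal, up to permutation), solve by back-substitution:
  V =
[[1, 0, 0],
 [0, -1, 1],
 [1, 1, 0]]
  V a = (2, 5, 1)
Solving gives a = (2, -1, 4).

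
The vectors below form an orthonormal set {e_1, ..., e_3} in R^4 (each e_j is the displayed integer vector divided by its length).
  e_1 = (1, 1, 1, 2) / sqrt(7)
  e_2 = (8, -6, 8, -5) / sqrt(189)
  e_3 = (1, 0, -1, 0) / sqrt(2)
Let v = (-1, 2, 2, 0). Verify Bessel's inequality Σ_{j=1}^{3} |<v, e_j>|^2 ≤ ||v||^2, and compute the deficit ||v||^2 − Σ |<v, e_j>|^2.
Σ |<v, e_j>|^2 = 317/54; ||v||^2 = 9; deficit = 169/54

Write each e_j = u_j / sqrt(<u_j, u_j>) where u_j is the displayed integer vector. Then <v, e_j> = <v, u_j> / sqrt(<u_j, u_j>), so |<v, e_j>|^2 = <v, u_j>^2 / <u_j, u_j>.
Coefficients: <v, e_1> = 3/sqrt(7), <v, e_2> = -4/sqrt(189), <v, e_3> = -3/sqrt(2).
Square and sum: Σ |<v, e_j>|^2 = 317/54.
Compute ||v||^2 = v·v = 9.
Deficit = 9 − 317/54 = 169/54 ≥ 0, confirming Bessel's inequality. (The deficit equals ||v − Σ <v,e_j> e_j||^2, the squared distance from v to span{e_j}.)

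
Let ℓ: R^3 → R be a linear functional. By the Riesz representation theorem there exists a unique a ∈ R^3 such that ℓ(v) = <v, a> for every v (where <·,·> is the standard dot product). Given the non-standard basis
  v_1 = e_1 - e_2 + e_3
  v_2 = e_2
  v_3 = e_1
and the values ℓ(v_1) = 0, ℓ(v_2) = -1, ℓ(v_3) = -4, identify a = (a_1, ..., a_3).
a = (-4, -1, 3)

Write a = (a_1, ..., a_3) in the standard basis. For each basis vector v_i, ℓ(v_i) = <v_i, a> is a linear equation in the a_j's. Collect the n equations into a matrix system V a = ℓ, where row i of V is v_i (expressed in the standard basis). Since V is invertible (lower-triangular with 1s on the diagonal, up to permutation), solve by back-substitution:
  V =
[[1, -1, 1],
 [0, 1, 0],
 [1, 0, 0]]
  V a = (0, -1, -4)
Solving gives a = (-4, -1, 3).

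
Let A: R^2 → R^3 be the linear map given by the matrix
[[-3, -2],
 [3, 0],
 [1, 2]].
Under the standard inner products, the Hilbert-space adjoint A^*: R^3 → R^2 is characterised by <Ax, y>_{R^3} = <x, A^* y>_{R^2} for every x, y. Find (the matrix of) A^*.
A^* = A^T =
[[-3, 3, 1],
 [-2, 0, 2]]

For real matrices with standard dot products, the defining identity <Ax, y> = <x, A^* y> gives (Ax)^T y = x^T (A^*) y, i.e. x^T A^T y = x^T (A^*) y. Since this holds for all x, y, we must have A^* = A^T. Therefore
A^* =
[[-3, 3, 1],
 [-2, 0, 2]].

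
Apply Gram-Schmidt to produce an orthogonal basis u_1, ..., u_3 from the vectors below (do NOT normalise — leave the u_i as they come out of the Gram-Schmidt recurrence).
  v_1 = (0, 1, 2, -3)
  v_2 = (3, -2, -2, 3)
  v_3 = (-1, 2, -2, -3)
Orthogonal basis:
  u_1 = (0, 1, 2, -3)
  u_2 = (3, -13/14, 1/7, -3/14)
  u_3 = (50/139, 150/139, -408/139, -222/139)

Apply the Gram-Schmidt recurrence
  u_1 = v_1
  u_i = v_i − Σ_{j<i} ((v_i · u_j) / (u_j · u_j)) · u_j.

Step by step this gives:
  u_1 = (0, 1, 2, -3)
  u_2 = (3, -13/14, 1/7, -3/14)
  u_3 = (50/139, 150/139, -408/139, -222/139)

Orthogonality check:
  u_2 · u_1 = 0 (should be 0)
  u_3 · u_1 = 0 (should be 0)
  u_3 · u_2 = 0 (should be 0)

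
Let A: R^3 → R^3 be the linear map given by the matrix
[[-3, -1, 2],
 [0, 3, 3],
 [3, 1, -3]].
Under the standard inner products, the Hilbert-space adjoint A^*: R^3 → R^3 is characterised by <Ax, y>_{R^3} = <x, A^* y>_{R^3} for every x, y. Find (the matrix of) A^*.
A^* = A^T =
[[-3, 0, 3],
 [-1, 3, 1],
 [2, 3, -3]]

For real matrices with standard dot products, the defining identity <Ax, y> = <x, A^* y> gives (Ax)^T y = x^T (A^*) y, i.e. x^T A^T y = x^T (A^*) y. Since this holds for all x, y, we must have A^* = A^T. Therefore
A^* =
[[-3, 0, 3],
 [-1, 3, 1],
 [2, 3, -3]].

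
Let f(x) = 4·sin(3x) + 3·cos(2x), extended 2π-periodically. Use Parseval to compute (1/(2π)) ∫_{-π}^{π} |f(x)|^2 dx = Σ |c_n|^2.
Σ |c_n|^2 = 25/2

Expand |f|^2 and use orthogonality of {sin(nx), cos(mx)} on [-π, π]:
  ∫_{-π}^{π} sin(nx)^2 dx = π, ∫ cos(mx)^2 dx = π, and cross terms integrate to 0.
So ∫_{-π}^{π} f(x)^2 dx = 4^2 · π + 3^2 · π = (16 + 9)π.
Divide by 2π: (16 + 9)/2 = 25/2.
By Parseval, this equals Σ |c_n|^2.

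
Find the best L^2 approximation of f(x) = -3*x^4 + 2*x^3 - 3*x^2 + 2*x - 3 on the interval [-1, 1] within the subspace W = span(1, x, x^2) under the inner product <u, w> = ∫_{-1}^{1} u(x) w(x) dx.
g(x) = -39*x^2/7 + 16*x/5 - 96/35

The best approximation g ∈ W is the orthogonal projection of f onto W. Writing g = a_0 + a_1 x + a_2 x^2, the coefficients solve the normal equations G · a = b where
  G_{ij} = <φ_i, φ_j> and b_i = <f, φ_i>, with φ_0 = 1, φ_1 = x, φ_2 = x^2.
G =
  [2, 0, 2/3]
  [0, 2/3, 0]
  [2/3, 0, 2/5],
b = (-46/5, 32/15, -142/35).
Solving gives a_0 = -96/35, a_1 = 16/5, a_2 = -39/7, so
  g(x) = -39*x^2/7 + 16*x/5 - 96/35.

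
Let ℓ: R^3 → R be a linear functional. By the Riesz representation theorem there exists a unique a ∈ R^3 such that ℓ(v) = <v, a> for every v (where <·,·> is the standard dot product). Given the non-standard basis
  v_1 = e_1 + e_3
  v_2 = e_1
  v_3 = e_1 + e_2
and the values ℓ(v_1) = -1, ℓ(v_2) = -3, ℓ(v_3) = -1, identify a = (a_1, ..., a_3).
a = (-3, 2, 2)

Write a = (a_1, ..., a_3) in the standard basis. For each basis vector v_i, ℓ(v_i) = <v_i, a> is a linear equation in the a_j's. Collect the n equations into a matrix system V a = ℓ, where row i of V is v_i (expressed in the standard basis). Since V is invertible (lower-triangular with 1s on the diagonal, up to permutation), solve by back-substitution:
  V =
[[1, 0, 1],
 [1, 0, 0],
 [1, 1, 0]]
  V a = (-1, -3, -1)
Solving gives a = (-3, 2, 2).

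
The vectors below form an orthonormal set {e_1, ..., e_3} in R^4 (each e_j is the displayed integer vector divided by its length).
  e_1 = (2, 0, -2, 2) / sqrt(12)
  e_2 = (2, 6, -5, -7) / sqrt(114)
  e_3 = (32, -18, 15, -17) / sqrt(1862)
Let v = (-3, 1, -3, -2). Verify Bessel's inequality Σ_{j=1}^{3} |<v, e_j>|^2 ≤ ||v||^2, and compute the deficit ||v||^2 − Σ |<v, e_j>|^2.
Σ |<v, e_j>|^2 = 838/49; ||v||^2 = 23; deficit = 289/49

Write each e_j = u_j / sqrt(<u_j, u_j>) where u_j is the displayed integer vector. Then <v, e_j> = <v, u_j> / sqrt(<u_j, u_j>), so |<v, e_j>|^2 = <v, u_j>^2 / <u_j, u_j>.
Coefficients: <v, e_1> = -4/sqrt(12), <v, e_2> = 29/sqrt(114), <v, e_3> = -125/sqrt(1862).
Square and sum: Σ |<v, e_j>|^2 = 838/49.
Compute ||v||^2 = v·v = 23.
Deficit = 23 − 838/49 = 289/49 ≥ 0, confirming Bessel's inequality. (The deficit equals ||v − Σ <v,e_j> e_j||^2, the squared distance from v to span{e_j}.)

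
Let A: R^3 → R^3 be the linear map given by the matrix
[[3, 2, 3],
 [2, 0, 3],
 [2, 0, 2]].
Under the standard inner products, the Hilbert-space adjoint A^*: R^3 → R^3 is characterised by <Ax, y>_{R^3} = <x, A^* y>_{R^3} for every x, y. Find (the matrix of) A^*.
A^* = A^T =
[[3, 2, 2],
 [2, 0, 0],
 [3, 3, 2]]

For real matrices with standard dot products, the defining identity <Ax, y> = <x, A^* y> gives (Ax)^T y = x^T (A^*) y, i.e. x^T A^T y = x^T (A^*) y. Since this holds for all x, y, we must have A^* = A^T. Therefore
A^* =
[[3, 2, 2],
 [2, 0, 0],
 [3, 3, 2]].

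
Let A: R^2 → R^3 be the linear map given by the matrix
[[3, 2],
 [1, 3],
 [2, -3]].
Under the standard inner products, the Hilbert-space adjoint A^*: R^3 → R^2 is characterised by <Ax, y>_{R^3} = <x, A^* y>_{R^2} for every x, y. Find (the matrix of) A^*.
A^* = A^T =
[[3, 1, 2],
 [2, 3, -3]]

For real matrices with standard dot products, the defining identity <Ax, y> = <x, A^* y> gives (Ax)^T y = x^T (A^*) y, i.e. x^T A^T y = x^T (A^*) y. Since this holds for all x, y, we must have A^* = A^T. Therefore
A^* =
[[3, 1, 2],
 [2, 3, -3]].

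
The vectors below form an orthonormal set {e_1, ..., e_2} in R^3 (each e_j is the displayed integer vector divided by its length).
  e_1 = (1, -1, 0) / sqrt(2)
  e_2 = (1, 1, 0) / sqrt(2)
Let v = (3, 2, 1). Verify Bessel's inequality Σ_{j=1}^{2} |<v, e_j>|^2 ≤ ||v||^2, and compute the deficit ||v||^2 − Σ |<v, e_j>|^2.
Σ |<v, e_j>|^2 = 13; ||v||^2 = 14; deficit = 1

Write each e_j = u_j / sqrt(<u_j, u_j>) where u_j is the displayed integer vector. Then <v, e_j> = <v, u_j> / sqrt(<u_j, u_j>), so |<v, e_j>|^2 = <v, u_j>^2 / <u_j, u_j>.
Coefficients: <v, e_1> = 1/sqrt(2), <v, e_2> = 5/sqrt(2).
Square and sum: Σ |<v, e_j>|^2 = 13.
Compute ||v||^2 = v·v = 14.
Deficit = 14 − 13 = 1 ≥ 0, confirming Bessel's inequality. (The deficit equals ||v − Σ <v,e_j> e_j||^2, the squared distance from v to span{e_j}.)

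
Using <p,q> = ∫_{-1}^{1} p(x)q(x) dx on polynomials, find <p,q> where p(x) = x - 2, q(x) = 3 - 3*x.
<p,q> = -14

Expand the product: p(x)·q(x) = -3*x^2 + 9*x - 6.
∫_{-1}^{1} of each monomial x^k gives [2/(k+1) if k even, 0 if k odd]. Integrating term-by-term (or equivalently evaluating the antiderivative F(x) = -x^3 + 9*x^2/2 - 6*x at the endpoints):
  F(1) − F(−1) = -5/2 − (23/2) = -14.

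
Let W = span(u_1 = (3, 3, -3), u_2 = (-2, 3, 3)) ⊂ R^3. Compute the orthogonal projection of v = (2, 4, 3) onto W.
proj_W(v) = (-7/31, 271/62, 71/62)

Set up U = [u_1 | ... | u_2] ∈ R^(3×2). The projector onto W = col(U) is P = U (U^T U)^(-1) U^T.
Compute U^T U =
  [27, -6]
  [-6, 22],
and U^T v = (9, 17).
Solve U^T U · c = U^T v for the coefficients: c = (50/93, 57/62). The projection is proj_W(v) = U c.
Check: (v - proj_W(v)) · u_1 = 0  (should be 0).
Check: (v - proj_W(v)) · u_2 = 0  (should be 0).
Result: proj_W(v) = (-7/31, 271/62, 71/62).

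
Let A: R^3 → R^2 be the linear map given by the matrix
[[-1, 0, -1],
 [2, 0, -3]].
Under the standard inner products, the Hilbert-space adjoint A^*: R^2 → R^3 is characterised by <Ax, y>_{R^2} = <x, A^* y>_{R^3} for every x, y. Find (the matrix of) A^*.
A^* = A^T =
[[-1, 2],
 [0, 0],
 [-1, -3]]

For real matrices with standard dot products, the defining identity <Ax, y> = <x, A^* y> gives (Ax)^T y = x^T (A^*) y, i.e. x^T A^T y = x^T (A^*) y. Since this holds for all x, y, we must have A^* = A^T. Therefore
A^* =
[[-1, 2],
 [0, 0],
 [-1, -3]].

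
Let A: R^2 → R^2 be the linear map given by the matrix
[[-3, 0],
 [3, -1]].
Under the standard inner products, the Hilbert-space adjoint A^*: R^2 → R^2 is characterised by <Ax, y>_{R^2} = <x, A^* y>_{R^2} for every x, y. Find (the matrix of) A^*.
A^* = A^T =
[[-3, 3],
 [0, -1]]

For real matrices with standard dot products, the defining identity <Ax, y> = <x, A^* y> gives (Ax)^T y = x^T (A^*) y, i.e. x^T A^T y = x^T (A^*) y. Since this holds for all x, y, we must have A^* = A^T. Therefore
A^* =
[[-3, 3],
 [0, -1]].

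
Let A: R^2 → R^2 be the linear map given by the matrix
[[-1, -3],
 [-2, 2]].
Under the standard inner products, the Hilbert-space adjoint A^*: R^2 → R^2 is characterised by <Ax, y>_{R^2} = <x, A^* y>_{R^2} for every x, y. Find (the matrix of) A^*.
A^* = A^T =
[[-1, -2],
 [-3, 2]]

For real matrices with standard dot products, the defining identity <Ax, y> = <x, A^* y> gives (Ax)^T y = x^T (A^*) y, i.e. x^T A^T y = x^T (A^*) y. Since this holds for all x, y, we must have A^* = A^T. Therefore
A^* =
[[-1, -2],
 [-3, 2]].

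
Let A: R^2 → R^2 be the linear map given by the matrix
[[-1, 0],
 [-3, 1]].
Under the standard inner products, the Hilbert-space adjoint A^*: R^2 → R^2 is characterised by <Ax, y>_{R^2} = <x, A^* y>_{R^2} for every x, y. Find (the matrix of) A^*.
A^* = A^T =
[[-1, -3],
 [0, 1]]

For real matrices with standard dot products, the defining identity <Ax, y> = <x, A^* y> gives (Ax)^T y = x^T (A^*) y, i.e. x^T A^T y = x^T (A^*) y. Since this holds for all x, y, we must have A^* = A^T. Therefore
A^* =
[[-1, -3],
 [0, 1]].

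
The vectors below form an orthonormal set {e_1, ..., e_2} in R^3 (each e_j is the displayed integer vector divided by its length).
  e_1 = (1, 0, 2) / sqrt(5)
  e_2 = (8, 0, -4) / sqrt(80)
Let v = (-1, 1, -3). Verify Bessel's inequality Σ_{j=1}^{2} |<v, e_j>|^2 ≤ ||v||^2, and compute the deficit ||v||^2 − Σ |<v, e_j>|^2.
Σ |<v, e_j>|^2 = 10; ||v||^2 = 11; deficit = 1

Write each e_j = u_j / sqrt(<u_j, u_j>) where u_j is the displayed integer vector. Then <v, e_j> = <v, u_j> / sqrt(<u_j, u_j>), so |<v, e_j>|^2 = <v, u_j>^2 / <u_j, u_j>.
Coefficients: <v, e_1> = -7/sqrt(5), <v, e_2> = 4/sqrt(80).
Square and sum: Σ |<v, e_j>|^2 = 10.
Compute ||v||^2 = v·v = 11.
Deficit = 11 − 10 = 1 ≥ 0, confirming Bessel's inequality. (The deficit equals ||v − Σ <v,e_j> e_j||^2, the squared distance from v to span{e_j}.)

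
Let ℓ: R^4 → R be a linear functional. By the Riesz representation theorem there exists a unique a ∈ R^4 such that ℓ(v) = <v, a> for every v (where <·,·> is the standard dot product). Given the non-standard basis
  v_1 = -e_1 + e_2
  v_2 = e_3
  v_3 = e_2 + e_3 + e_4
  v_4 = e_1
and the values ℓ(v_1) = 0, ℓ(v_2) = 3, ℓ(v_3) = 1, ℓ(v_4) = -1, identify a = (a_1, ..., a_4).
a = (-1, -1, 3, -1)

Write a = (a_1, ..., a_4) in the standard basis. For each basis vector v_i, ℓ(v_i) = <v_i, a> is a linear equation in the a_j's. Collect the n equations into a matrix system V a = ℓ, where row i of V is v_i (expressed in the standard basis). Since V is invertible (lower-triangular with 1s on the diagonal, up to permutation), solve by back-substitution:
  V =
[[-1, 1, 0, 0],
 [0, 0, 1, 0],
 [0, 1, 1, 1],
 [1, 0, 0, 0]]
  V a = (0, 3, 1, -1)
Solving gives a = (-1, -1, 3, -1).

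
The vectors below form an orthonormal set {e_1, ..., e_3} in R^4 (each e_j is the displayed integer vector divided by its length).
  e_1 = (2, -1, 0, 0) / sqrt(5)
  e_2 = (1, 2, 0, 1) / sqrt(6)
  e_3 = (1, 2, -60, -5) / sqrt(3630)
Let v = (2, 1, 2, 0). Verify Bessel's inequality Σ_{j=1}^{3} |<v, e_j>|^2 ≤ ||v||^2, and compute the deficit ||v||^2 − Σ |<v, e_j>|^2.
Σ |<v, e_j>|^2 = 989/121; ||v||^2 = 9; deficit = 100/121

Write each e_j = u_j / sqrt(<u_j, u_j>) where u_j is the displayed integer vector. Then <v, e_j> = <v, u_j> / sqrt(<u_j, u_j>), so |<v, e_j>|^2 = <v, u_j>^2 / <u_j, u_j>.
Coefficients: <v, e_1> = 3/sqrt(5), <v, e_2> = 4/sqrt(6), <v, e_3> = -116/sqrt(3630).
Square and sum: Σ |<v, e_j>|^2 = 989/121.
Compute ||v||^2 = v·v = 9.
Deficit = 9 − 989/121 = 100/121 ≥ 0, confirming Bessel's inequality. (The deficit equals ||v − Σ <v,e_j> e_j||^2, the squared distance from v to span{e_j}.)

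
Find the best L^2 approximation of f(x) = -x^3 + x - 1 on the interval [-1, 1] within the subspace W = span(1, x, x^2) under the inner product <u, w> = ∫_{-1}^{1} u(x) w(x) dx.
g(x) = 2*x/5 - 1

The best approximation g ∈ W is the orthogonal projection of f onto W. Writing g = a_0 + a_1 x + a_2 x^2, the coefficients solve the normal equations G · a = b where
  G_{ij} = <φ_i, φ_j> and b_i = <f, φ_i>, with φ_0 = 1, φ_1 = x, φ_2 = x^2.
G =
  [2, 0, 2/3]
  [0, 2/3, 0]
  [2/3, 0, 2/5],
b = (-2, 4/15, -2/3).
Solving gives a_0 = -1, a_1 = 2/5, a_2 = 0, so
  g(x) = 2*x/5 - 1.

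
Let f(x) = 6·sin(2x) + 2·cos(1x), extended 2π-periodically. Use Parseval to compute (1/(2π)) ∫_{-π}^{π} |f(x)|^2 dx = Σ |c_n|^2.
Σ |c_n|^2 = 20

Expand |f|^2 and use orthogonality of {sin(nx), cos(mx)} on [-π, π]:
  ∫_{-π}^{π} sin(nx)^2 dx = π, ∫ cos(mx)^2 dx = π, and cross terms integrate to 0.
So ∫_{-π}^{π} f(x)^2 dx = 6^2 · π + 2^2 · π = (36 + 4)π.
Divide by 2π: (36 + 4)/2 = 20.
By Parseval, this equals Σ |c_n|^2.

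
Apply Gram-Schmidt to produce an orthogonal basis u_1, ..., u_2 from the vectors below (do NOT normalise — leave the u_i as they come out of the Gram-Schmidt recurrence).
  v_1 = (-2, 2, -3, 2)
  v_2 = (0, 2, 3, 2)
Orthogonal basis:
  u_1 = (-2, 2, -3, 2)
  u_2 = (-2/21, 44/21, 20/7, 44/21)

Apply the Gram-Schmidt recurrence
  u_1 = v_1
  u_i = v_i − Σ_{j<i} ((v_i · u_j) / (u_j · u_j)) · u_j.

Step by step this gives:
  u_1 = (-2, 2, -3, 2)
  u_2 = (-2/21, 44/21, 20/7, 44/21)

Orthogonality check:
  u_2 · u_1 = 0 (should be 0)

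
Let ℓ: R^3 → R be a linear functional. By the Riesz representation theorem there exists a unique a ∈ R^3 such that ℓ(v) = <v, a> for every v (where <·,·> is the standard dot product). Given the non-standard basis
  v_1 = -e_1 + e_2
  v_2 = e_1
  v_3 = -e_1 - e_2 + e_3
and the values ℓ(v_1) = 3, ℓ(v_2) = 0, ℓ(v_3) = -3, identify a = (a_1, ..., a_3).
a = (0, 3, 0)

Write a = (a_1, ..., a_3) in the standard basis. For each basis vector v_i, ℓ(v_i) = <v_i, a> is a linear equation in the a_j's. Collect the n equations into a matrix system V a = ℓ, where row i of V is v_i (expressed in the standard basis). Since V is invertible (lower-triangular with 1s on the diagonal, up to permutation), solve by back-substitution:
  V =
[[-1, 1, 0],
 [1, 0, 0],
 [-1, -1, 1]]
  V a = (3, 0, -3)
Solving gives a = (0, 3, 0).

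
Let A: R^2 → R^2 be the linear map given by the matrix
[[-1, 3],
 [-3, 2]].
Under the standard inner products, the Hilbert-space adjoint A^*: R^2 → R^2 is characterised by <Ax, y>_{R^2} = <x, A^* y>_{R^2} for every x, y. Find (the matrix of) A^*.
A^* = A^T =
[[-1, -3],
 [3, 2]]

For real matrices with standard dot products, the defining identity <Ax, y> = <x, A^* y> gives (Ax)^T y = x^T (A^*) y, i.e. x^T A^T y = x^T (A^*) y. Since this holds for all x, y, we must have A^* = A^T. Therefore
A^* =
[[-1, -3],
 [3, 2]].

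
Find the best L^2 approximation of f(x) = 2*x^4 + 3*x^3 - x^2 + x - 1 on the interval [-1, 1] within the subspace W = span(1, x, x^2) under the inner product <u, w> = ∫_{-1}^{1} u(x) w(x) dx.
g(x) = 5*x^2/7 + 14*x/5 - 41/35

The best approximation g ∈ W is the orthogonal projection of f onto W. Writing g = a_0 + a_1 x + a_2 x^2, the coefficients solve the normal equations G · a = b where
  G_{ij} = <φ_i, φ_j> and b_i = <f, φ_i>, with φ_0 = 1, φ_1 = x, φ_2 = x^2.
G =
  [2, 0, 2/3]
  [0, 2/3, 0]
  [2/3, 0, 2/5],
b = (-28/15, 28/15, -52/105).
Solving gives a_0 = -41/35, a_1 = 14/5, a_2 = 5/7, so
  g(x) = 5*x^2/7 + 14*x/5 - 41/35.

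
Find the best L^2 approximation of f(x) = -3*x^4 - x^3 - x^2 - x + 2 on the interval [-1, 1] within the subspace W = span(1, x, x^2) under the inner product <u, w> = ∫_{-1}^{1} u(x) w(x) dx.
g(x) = -25*x^2/7 - 8*x/5 + 79/35

The best approximation g ∈ W is the orthogonal projection of f onto W. Writing g = a_0 + a_1 x + a_2 x^2, the coefficients solve the normal equations G · a = b where
  G_{ij} = <φ_i, φ_j> and b_i = <f, φ_i>, with φ_0 = 1, φ_1 = x, φ_2 = x^2.
G =
  [2, 0, 2/3]
  [0, 2/3, 0]
  [2/3, 0, 2/5],
b = (32/15, -16/15, 8/105).
Solving gives a_0 = 79/35, a_1 = -8/5, a_2 = -25/7, so
  g(x) = -25*x^2/7 - 8*x/5 + 79/35.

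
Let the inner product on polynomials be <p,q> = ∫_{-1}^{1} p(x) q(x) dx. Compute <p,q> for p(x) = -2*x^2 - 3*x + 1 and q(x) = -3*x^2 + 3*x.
<p,q> = -28/5

Expand the product: p(x)·q(x) = 6*x^4 + 3*x^3 - 12*x^2 + 3*x.
∫_{-1}^{1} of each monomial x^k gives [2/(k+1) if k even, 0 if k odd]. Integrating term-by-term (or equivalently evaluating the antiderivative F(x) = 6*x^5/5 + 3*x^4/4 - 4*x^3 + 3*x^2/2 at the endpoints):
  F(1) − F(−1) = -11/20 − (101/20) = -28/5.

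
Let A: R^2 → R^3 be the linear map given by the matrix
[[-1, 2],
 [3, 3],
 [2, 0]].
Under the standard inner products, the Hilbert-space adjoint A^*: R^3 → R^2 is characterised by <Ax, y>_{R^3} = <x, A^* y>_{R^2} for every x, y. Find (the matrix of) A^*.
A^* = A^T =
[[-1, 3, 2],
 [2, 3, 0]]

For real matrices with standard dot products, the defining identity <Ax, y> = <x, A^* y> gives (Ax)^T y = x^T (A^*) y, i.e. x^T A^T y = x^T (A^*) y. Since this holds for all x, y, we must have A^* = A^T. Therefore
A^* =
[[-1, 3, 2],
 [2, 3, 0]].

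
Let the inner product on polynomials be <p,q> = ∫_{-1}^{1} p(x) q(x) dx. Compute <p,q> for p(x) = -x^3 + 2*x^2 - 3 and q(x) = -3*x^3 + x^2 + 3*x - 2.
<p,q> = 818/105

Expand the product: p(x)·q(x) = 3*x^6 - 7*x^5 - x^4 + 17*x^3 - 7*x^2 - 9*x + 6.
∫_{-1}^{1} of each monomial x^k gives [2/(k+1) if k even, 0 if k odd]. Integrating term-by-term (or equivalently evaluating the antiderivative F(x) = 3*x^7/7 - 7*x^6/6 - x^5/5 + 17*x^4/4 - 7*x^3/3 - 9*x^2/2 + 6*x at the endpoints):
  F(1) − F(−1) = 347/140 − (-2231/420) = 818/105.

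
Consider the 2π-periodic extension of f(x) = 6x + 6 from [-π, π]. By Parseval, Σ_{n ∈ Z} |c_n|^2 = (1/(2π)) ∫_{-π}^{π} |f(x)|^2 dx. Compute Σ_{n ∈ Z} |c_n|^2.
Σ |c_n|^2 = 12π^2 + 36

Expand and integrate term by term over [-π, π]:
  ∫ (6x)^2 dx = 36·(2π^3/3); ∫ 2·6·(6)·x dx = 0 (odd integrand); ∫ 6^2 dx = 36·2π.
So (1/(2π)) ∫_{-π}^{π} (6x + 6)^2 dx = 36π^2/3 + 36 = 12π^2 + 36.
Parseval ⇒ Σ |c_n|^2 = 12π^2 + 36.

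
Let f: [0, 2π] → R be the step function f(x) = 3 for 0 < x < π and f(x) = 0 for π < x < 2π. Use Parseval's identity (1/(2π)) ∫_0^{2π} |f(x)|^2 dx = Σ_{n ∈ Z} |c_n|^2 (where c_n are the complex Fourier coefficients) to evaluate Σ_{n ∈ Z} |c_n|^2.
Σ |c_n|^2 = 9/2

Parseval equates the L^2 energy of f (normalised by 1/(2π)) with the ℓ^2 sum of its Fourier coefficients: (1/(2π)) ∫_0^{2π} |f|^2 = Σ |c_n|^2.
Compute the left side: (1/(2π)) [∫_0^π 3^2 dx + ∫_π^{2π} 0^2 dx] = (1/(2π)) · (9π + 0π) = (9 + 0)/2 = 9/2.
So Σ_{n ∈ Z} |c_n|^2 = 9/2.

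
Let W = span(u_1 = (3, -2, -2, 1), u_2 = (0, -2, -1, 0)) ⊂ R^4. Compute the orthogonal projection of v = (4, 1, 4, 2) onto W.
proj_W(v) = (28/9, 76/27, 10/27, 28/27)

Set up U = [u_1 | ... | u_2] ∈ R^(4×2). The projector onto W = col(U) is P = U (U^T U)^(-1) U^T.
Compute U^T U =
  [18, 6]
  [6, 5],
and U^T v = (4, -6).
Solve U^T U · c = U^T v for the coefficients: c = (28/27, -22/9). The projection is proj_W(v) = U c.
Check: (v - proj_W(v)) · u_1 = 0  (should be 0).
Check: (v - proj_W(v)) · u_2 = 0  (should be 0).
Result: proj_W(v) = (28/9, 76/27, 10/27, 28/27).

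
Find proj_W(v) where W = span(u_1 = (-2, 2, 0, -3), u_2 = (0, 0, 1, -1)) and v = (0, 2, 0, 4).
proj_W(v) = (8/25, -8/25, -44/25, 56/25)

Set up U = [u_1 | ... | u_2] ∈ R^(4×2). The projector onto W = col(U) is P = U (U^T U)^(-1) U^T.
Compute U^T U =
  [17, 3]
  [3, 2],
and U^T v = (-8, -4).
Solve U^T U · c = U^T v for the coefficients: c = (-4/25, -44/25). The projection is proj_W(v) = U c.
Check: (v - proj_W(v)) · u_1 = 0  (should be 0).
Check: (v - proj_W(v)) · u_2 = 0  (should be 0).
Result: proj_W(v) = (8/25, -8/25, -44/25, 56/25).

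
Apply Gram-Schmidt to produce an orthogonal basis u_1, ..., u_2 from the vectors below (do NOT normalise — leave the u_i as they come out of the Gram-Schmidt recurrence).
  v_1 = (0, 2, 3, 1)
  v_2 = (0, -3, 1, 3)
Orthogonal basis:
  u_1 = (0, 2, 3, 1)
  u_2 = (0, -3, 1, 3)

Apply the Gram-Schmidt recurrence
  u_1 = v_1
  u_i = v_i − Σ_{j<i} ((v_i · u_j) / (u_j · u_j)) · u_j.

Step by step this gives:
  u_1 = (0, 2, 3, 1)
  u_2 = (0, -3, 1, 3)

Orthogonality check:
  u_2 · u_1 = 0 (should be 0)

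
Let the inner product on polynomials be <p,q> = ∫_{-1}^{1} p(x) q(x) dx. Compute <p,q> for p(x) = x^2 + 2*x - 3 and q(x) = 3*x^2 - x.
<p,q> = -92/15

Expand the product: p(x)·q(x) = 3*x^4 + 5*x^3 - 11*x^2 + 3*x.
∫_{-1}^{1} of each monomial x^k gives [2/(k+1) if k even, 0 if k odd]. Integrating term-by-term (or equivalently evaluating the antiderivative F(x) = 3*x^5/5 + 5*x^4/4 - 11*x^3/3 + 3*x^2/2 at the endpoints):
  F(1) − F(−1) = -19/60 − (349/60) = -92/15.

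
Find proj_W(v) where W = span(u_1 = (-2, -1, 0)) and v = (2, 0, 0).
proj_W(v) = (8/5, 4/5, 0)

Set up U = [u_1 | ... | u_1] ∈ R^(3×1). The projector onto W = col(U) is P = U (U^T U)^(-1) U^T.
Compute U^T U =
  [5],
and U^T v = (-4).
Solve U^T U · c = U^T v for the coefficients: c = (-4/5). The projection is proj_W(v) = U c.
Check: (v - proj_W(v)) · u_1 = 0  (should be 0).
Result: proj_W(v) = (8/5, 4/5, 0).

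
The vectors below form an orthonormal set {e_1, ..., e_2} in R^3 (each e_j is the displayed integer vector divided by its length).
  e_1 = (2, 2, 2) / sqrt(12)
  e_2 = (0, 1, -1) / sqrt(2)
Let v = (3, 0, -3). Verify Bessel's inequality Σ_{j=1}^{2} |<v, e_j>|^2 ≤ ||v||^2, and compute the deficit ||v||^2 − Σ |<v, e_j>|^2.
Σ |<v, e_j>|^2 = 9/2; ||v||^2 = 18; deficit = 27/2

Write each e_j = u_j / sqrt(<u_j, u_j>) where u_j is the displayed integer vector. Then <v, e_j> = <v, u_j> / sqrt(<u_j, u_j>), so |<v, e_j>|^2 = <v, u_j>^2 / <u_j, u_j>.
Coefficients: <v, e_1> = 0/sqrt(12), <v, e_2> = 3/sqrt(2).
Square and sum: Σ |<v, e_j>|^2 = 9/2.
Compute ||v||^2 = v·v = 18.
Deficit = 18 − 9/2 = 27/2 ≥ 0, confirming Bessel's inequality. (The deficit equals ||v − Σ <v,e_j> e_j||^2, the squared distance from v to span{e_j}.)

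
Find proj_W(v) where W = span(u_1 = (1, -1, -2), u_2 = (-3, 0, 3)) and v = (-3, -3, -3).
proj_W(v) = (-2, -4, -2)

Set up U = [u_1 | ... | u_2] ∈ R^(3×2). The projector onto W = col(U) is P = U (U^T U)^(-1) U^T.
Compute U^T U =
  [6, -9]
  [-9, 18],
and U^T v = (6, 0).
Solve U^T U · c = U^T v for the coefficients: c = (4, 2). The projection is proj_W(v) = U c.
Check: (v - proj_W(v)) · u_1 = 0  (should be 0).
Check: (v - proj_W(v)) · u_2 = 0  (should be 0).
Result: proj_W(v) = (-2, -4, -2).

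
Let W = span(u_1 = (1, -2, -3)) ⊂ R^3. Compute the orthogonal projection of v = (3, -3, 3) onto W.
proj_W(v) = (0, 0, 0)

Set up U = [u_1 | ... | u_1] ∈ R^(3×1). The projector onto W = col(U) is P = U (U^T U)^(-1) U^T.
Compute U^T U =
  [14],
and U^T v = (0).
Solve U^T U · c = U^T v for the coefficients: c = (0). The projection is proj_W(v) = U c.
Check: (v - proj_W(v)) · u_1 = 0  (should be 0).
Result: proj_W(v) = (0, 0, 0).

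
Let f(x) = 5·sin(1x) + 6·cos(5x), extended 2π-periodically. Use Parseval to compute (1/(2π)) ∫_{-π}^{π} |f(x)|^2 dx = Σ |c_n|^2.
Σ |c_n|^2 = 61/2

Expand |f|^2 and use orthogonality of {sin(nx), cos(mx)} on [-π, π]:
  ∫_{-π}^{π} sin(nx)^2 dx = π, ∫ cos(mx)^2 dx = π, and cross terms integrate to 0.
So ∫_{-π}^{π} f(x)^2 dx = 5^2 · π + 6^2 · π = (25 + 36)π.
Divide by 2π: (25 + 36)/2 = 61/2.
By Parseval, this equals Σ |c_n|^2.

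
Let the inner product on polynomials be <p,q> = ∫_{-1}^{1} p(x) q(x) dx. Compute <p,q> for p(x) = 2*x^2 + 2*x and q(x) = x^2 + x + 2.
<p,q> = 24/5

Expand the product: p(x)·q(x) = 2*x^4 + 4*x^3 + 6*x^2 + 4*x.
∫_{-1}^{1} of each monomial x^k gives [2/(k+1) if k even, 0 if k odd]. Integrating term-by-term (or equivalently evaluating the antiderivative F(x) = 2*x^5/5 + x^4 + 2*x^3 + 2*x^2 at the endpoints):
  F(1) − F(−1) = 27/5 − (3/5) = 24/5.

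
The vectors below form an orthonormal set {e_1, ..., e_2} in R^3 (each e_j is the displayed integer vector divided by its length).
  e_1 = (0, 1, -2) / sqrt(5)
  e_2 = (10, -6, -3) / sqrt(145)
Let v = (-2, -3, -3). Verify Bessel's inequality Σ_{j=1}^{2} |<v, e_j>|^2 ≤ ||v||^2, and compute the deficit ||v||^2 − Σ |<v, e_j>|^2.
Σ |<v, e_j>|^2 = 62/29; ||v||^2 = 22; deficit = 576/29

Write each e_j = u_j / sqrt(<u_j, u_j>) where u_j is the displayed integer vector. Then <v, e_j> = <v, u_j> / sqrt(<u_j, u_j>), so |<v, e_j>|^2 = <v, u_j>^2 / <u_j, u_j>.
Coefficients: <v, e_1> = 3/sqrt(5), <v, e_2> = 7/sqrt(145).
Square and sum: Σ |<v, e_j>|^2 = 62/29.
Compute ||v||^2 = v·v = 22.
Deficit = 22 − 62/29 = 576/29 ≥ 0, confirming Bessel's inequality. (The deficit equals ||v − Σ <v,e_j> e_j||^2, the squared distance from v to span{e_j}.)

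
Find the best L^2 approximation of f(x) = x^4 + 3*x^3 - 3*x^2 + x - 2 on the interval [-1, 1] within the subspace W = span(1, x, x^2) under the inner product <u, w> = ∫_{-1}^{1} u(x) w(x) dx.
g(x) = -15*x^2/7 + 14*x/5 - 73/35

The best approximation g ∈ W is the orthogonal projection of f onto W. Writing g = a_0 + a_1 x + a_2 x^2, the coefficients solve the normal equations G · a = b where
  G_{ij} = <φ_i, φ_j> and b_i = <f, φ_i>, with φ_0 = 1, φ_1 = x, φ_2 = x^2.
G =
  [2, 0, 2/3]
  [0, 2/3, 0]
  [2/3, 0, 2/5],
b = (-28/5, 28/15, -236/105).
Solving gives a_0 = -73/35, a_1 = 14/5, a_2 = -15/7, so
  g(x) = -15*x^2/7 + 14*x/5 - 73/35.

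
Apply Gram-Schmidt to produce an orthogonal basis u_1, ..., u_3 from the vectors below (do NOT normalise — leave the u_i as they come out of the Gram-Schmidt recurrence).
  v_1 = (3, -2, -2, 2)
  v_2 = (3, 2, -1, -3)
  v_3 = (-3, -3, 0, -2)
Orthogonal basis:
  u_1 = (3, -2, -2, 2)
  u_2 = (20/7, 44/21, -19/21, -65/21)
  u_3 = (-222/241, -693/241, -243/241, -603/241)

Apply the Gram-Schmidt recurrence
  u_1 = v_1
  u_i = v_i − Σ_{j<i} ((v_i · u_j) / (u_j · u_j)) · u_j.

Step by step this gives:
  u_1 = (3, -2, -2, 2)
  u_2 = (20/7, 44/21, -19/21, -65/21)
  u_3 = (-222/241, -693/241, -243/241, -603/241)

Orthogonality check:
  u_2 · u_1 = 0 (should be 0)
  u_3 · u_1 = 0 (should be 0)
  u_3 · u_2 = 0 (should be 0)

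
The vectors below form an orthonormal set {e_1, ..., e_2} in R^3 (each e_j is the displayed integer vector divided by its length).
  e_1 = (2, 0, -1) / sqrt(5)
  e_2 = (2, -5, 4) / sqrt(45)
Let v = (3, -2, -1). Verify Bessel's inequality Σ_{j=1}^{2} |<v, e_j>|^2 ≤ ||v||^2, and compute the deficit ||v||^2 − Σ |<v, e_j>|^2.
Σ |<v, e_j>|^2 = 13; ||v||^2 = 14; deficit = 1

Write each e_j = u_j / sqrt(<u_j, u_j>) where u_j is the displayed integer vector. Then <v, e_j> = <v, u_j> / sqrt(<u_j, u_j>), so |<v, e_j>|^2 = <v, u_j>^2 / <u_j, u_j>.
Coefficients: <v, e_1> = 7/sqrt(5), <v, e_2> = 12/sqrt(45).
Square and sum: Σ |<v, e_j>|^2 = 13.
Compute ||v||^2 = v·v = 14.
Deficit = 14 − 13 = 1 ≥ 0, confirming Bessel's inequality. (The deficit equals ||v − Σ <v,e_j> e_j||^2, the squared distance from v to span{e_j}.)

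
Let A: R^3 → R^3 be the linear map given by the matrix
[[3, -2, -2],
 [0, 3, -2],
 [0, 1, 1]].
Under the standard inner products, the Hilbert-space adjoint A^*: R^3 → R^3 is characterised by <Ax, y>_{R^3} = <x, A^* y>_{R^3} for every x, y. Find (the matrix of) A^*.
A^* = A^T =
[[3, 0, 0],
 [-2, 3, 1],
 [-2, -2, 1]]

For real matrices with standard dot products, the defining identity <Ax, y> = <x, A^* y> gives (Ax)^T y = x^T (A^*) y, i.e. x^T A^T y = x^T (A^*) y. Since this holds for all x, y, we must have A^* = A^T. Therefore
A^* =
[[3, 0, 0],
 [-2, 3, 1],
 [-2, -2, 1]].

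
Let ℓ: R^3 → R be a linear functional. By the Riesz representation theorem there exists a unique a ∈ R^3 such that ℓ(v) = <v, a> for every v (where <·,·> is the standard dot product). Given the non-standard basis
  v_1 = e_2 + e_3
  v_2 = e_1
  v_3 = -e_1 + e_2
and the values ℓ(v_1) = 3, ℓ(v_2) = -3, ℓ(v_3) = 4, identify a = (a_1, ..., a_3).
a = (-3, 1, 2)

Write a = (a_1, ..., a_3) in the standard basis. For each basis vector v_i, ℓ(v_i) = <v_i, a> is a linear equation in the a_j's. Collect the n equations into a matrix system V a = ℓ, where row i of V is v_i (expressed in the standard basis). Since V is invertible (lower-triangular with 1s on the diagonal, up to permutation), solve by back-substitution:
  V =
[[0, 1, 1],
 [1, 0, 0],
 [-1, 1, 0]]
  V a = (3, -3, 4)
Solving gives a = (-3, 1, 2).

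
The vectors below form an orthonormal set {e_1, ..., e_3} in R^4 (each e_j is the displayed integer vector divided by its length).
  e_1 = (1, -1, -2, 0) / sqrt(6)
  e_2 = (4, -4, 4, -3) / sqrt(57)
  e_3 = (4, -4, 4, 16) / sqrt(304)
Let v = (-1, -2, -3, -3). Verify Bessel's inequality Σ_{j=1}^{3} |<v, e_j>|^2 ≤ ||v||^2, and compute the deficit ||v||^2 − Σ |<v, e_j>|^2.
Σ |<v, e_j>|^2 = 37/2; ||v||^2 = 23; deficit = 9/2

Write each e_j = u_j / sqrt(<u_j, u_j>) where u_j is the displayed integer vector. Then <v, e_j> = <v, u_j> / sqrt(<u_j, u_j>), so |<v, e_j>|^2 = <v, u_j>^2 / <u_j, u_j>.
Coefficients: <v, e_1> = 7/sqrt(6), <v, e_2> = 1/sqrt(57), <v, e_3> = -56/sqrt(304).
Square and sum: Σ |<v, e_j>|^2 = 37/2.
Compute ||v||^2 = v·v = 23.
Deficit = 23 − 37/2 = 9/2 ≥ 0, confirming Bessel's inequality. (The deficit equals ||v − Σ <v,e_j> e_j||^2, the squared distance from v to span{e_j}.)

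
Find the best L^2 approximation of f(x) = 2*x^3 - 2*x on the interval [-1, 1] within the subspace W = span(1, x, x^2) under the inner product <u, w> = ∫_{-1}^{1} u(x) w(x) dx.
g(x) = -4*x/5

The best approximation g ∈ W is the orthogonal projection of f onto W. Writing g = a_0 + a_1 x + a_2 x^2, the coefficients solve the normal equations G · a = b where
  G_{ij} = <φ_i, φ_j> and b_i = <f, φ_i>, with φ_0 = 1, φ_1 = x, φ_2 = x^2.
G =
  [2, 0, 2/3]
  [0, 2/3, 0]
  [2/3, 0, 2/5],
b = (0, -8/15, 0).
Solving gives a_0 = 0, a_1 = -4/5, a_2 = 0, so
  g(x) = -4*x/5.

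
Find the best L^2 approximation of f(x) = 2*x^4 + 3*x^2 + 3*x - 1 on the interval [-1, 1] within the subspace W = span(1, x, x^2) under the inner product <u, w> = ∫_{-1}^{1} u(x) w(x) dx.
g(x) = 33*x^2/7 + 3*x - 41/35

The best approximation g ∈ W is the orthogonal projection of f onto W. Writing g = a_0 + a_1 x + a_2 x^2, the coefficients solve the normal equations G · a = b where
  G_{ij} = <φ_i, φ_j> and b_i = <f, φ_i>, with φ_0 = 1, φ_1 = x, φ_2 = x^2.
G =
  [2, 0, 2/3]
  [0, 2/3, 0]
  [2/3, 0, 2/5],
b = (4/5, 2, 116/105).
Solving gives a_0 = -41/35, a_1 = 3, a_2 = 33/7, so
  g(x) = 33*x^2/7 + 3*x - 41/35.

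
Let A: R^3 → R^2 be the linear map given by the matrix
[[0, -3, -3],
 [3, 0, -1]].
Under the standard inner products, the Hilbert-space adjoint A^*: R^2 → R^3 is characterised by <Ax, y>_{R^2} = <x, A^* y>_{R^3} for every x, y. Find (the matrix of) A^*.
A^* = A^T =
[[0, 3],
 [-3, 0],
 [-3, -1]]

For real matrices with standard dot products, the defining identity <Ax, y> = <x, A^* y> gives (Ax)^T y = x^T (A^*) y, i.e. x^T A^T y = x^T (A^*) y. Since this holds for all x, y, we must have A^* = A^T. Therefore
A^* =
[[0, 3],
 [-3, 0],
 [-3, -1]].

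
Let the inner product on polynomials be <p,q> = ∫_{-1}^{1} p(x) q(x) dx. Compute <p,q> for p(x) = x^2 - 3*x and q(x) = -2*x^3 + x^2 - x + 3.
<p,q> = 34/5

Expand the product: p(x)·q(x) = -2*x^5 + 7*x^4 - 4*x^3 + 6*x^2 - 9*x.
∫_{-1}^{1} of each monomial x^k gives [2/(k+1) if k even, 0 if k odd]. Integrating term-by-term (or equivalently evaluating the antiderivative F(x) = -x^6/3 + 7*x^5/5 - x^4 + 2*x^3 - 9*x^2/2 at the endpoints):
  F(1) − F(−1) = -73/30 − (-277/30) = 34/5.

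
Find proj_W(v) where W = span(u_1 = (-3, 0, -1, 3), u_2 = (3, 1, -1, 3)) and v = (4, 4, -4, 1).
proj_W(v) = (1695/379, 442/379, -319/379, 957/379)

Set up U = [u_1 | ... | u_2] ∈ R^(4×2). The projector onto W = col(U) is P = U (U^T U)^(-1) U^T.
Compute U^T U =
  [19, 1]
  [1, 20],
and U^T v = (-5, 23).
Solve U^T U · c = U^T v for the coefficients: c = (-123/379, 442/379). The projection is proj_W(v) = U c.
Check: (v - proj_W(v)) · u_1 = 0  (should be 0).
Check: (v - proj_W(v)) · u_2 = 0  (should be 0).
Result: proj_W(v) = (1695/379, 442/379, -319/379, 957/379).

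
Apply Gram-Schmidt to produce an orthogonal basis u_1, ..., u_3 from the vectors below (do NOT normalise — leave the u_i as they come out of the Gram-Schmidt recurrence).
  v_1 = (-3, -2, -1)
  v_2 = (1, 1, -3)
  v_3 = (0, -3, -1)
Orthogonal basis:
  u_1 = (-3, -2, -1)
  u_2 = (4/7, 5/7, -22/7)
  u_3 = (217/150, -31/15, -31/150)

Apply the Gram-Schmidt recurrence
  u_1 = v_1
  u_i = v_i − Σ_{j<i} ((v_i · u_j) / (u_j · u_j)) · u_j.

Step by step this gives:
  u_1 = (-3, -2, -1)
  u_2 = (4/7, 5/7, -22/7)
  u_3 = (217/150, -31/15, -31/150)

Orthogonality check:
  u_2 · u_1 = 0 (should be 0)
  u_3 · u_1 = 0 (should be 0)
  u_3 · u_2 = 0 (should be 0)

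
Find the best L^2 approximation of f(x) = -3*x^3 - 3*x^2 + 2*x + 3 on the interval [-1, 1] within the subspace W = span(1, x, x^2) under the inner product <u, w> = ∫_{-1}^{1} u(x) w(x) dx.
g(x) = -3*x^2 + x/5 + 3

The best approximation g ∈ W is the orthogonal projection of f onto W. Writing g = a_0 + a_1 x + a_2 x^2, the coefficients solve the normal equations G · a = b where
  G_{ij} = <φ_i, φ_j> and b_i = <f, φ_i>, with φ_0 = 1, φ_1 = x, φ_2 = x^2.
G =
  [2, 0, 2/3]
  [0, 2/3, 0]
  [2/3, 0, 2/5],
b = (4, 2/15, 4/5).
Solving gives a_0 = 3, a_1 = 1/5, a_2 = -3, so
  g(x) = -3*x^2 + x/5 + 3.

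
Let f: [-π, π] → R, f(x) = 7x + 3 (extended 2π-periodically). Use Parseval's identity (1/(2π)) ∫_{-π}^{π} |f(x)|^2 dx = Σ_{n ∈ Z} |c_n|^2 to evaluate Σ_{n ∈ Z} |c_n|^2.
Σ |c_n|^2 = 49π^2/3 + 9

Expand and integrate term by term over [-π, π]:
  ∫ (7x)^2 dx = 49·(2π^3/3); ∫ 2·7·(3)·x dx = 0 (odd integrand); ∫ 3^2 dx = 9·2π.
So (1/(2π)) ∫_{-π}^{π} (7x + 3)^2 dx = 49π^2/3 + 9 = 49π^2/3 + 9.
Parseval ⇒ Σ |c_n|^2 = 49π^2/3 + 9.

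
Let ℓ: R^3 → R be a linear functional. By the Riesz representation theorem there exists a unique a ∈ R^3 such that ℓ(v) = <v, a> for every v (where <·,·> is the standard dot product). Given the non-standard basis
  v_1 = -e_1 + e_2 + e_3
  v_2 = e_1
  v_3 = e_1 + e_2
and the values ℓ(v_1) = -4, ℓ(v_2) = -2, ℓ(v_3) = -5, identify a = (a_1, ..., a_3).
a = (-2, -3, -3)

Write a = (a_1, ..., a_3) in the standard basis. For each basis vector v_i, ℓ(v_i) = <v_i, a> is a linear equation in the a_j's. Collect the n equations into a matrix system V a = ℓ, where row i of V is v_i (expressed in the standard basis). Since V is invertible (lower-triangular with 1s on the diagonal, up to permutation), solve by back-substitution:
  V =
[[-1, 1, 1],
 [1, 0, 0],
 [1, 1, 0]]
  V a = (-4, -2, -5)
Solving gives a = (-2, -3, -3).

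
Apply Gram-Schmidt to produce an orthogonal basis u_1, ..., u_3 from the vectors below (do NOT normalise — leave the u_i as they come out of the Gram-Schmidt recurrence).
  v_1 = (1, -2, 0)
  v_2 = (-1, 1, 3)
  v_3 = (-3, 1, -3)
Orthogonal basis:
  u_1 = (1, -2, 0)
  u_2 = (-2/5, -1/5, 3)
  u_3 = (-54/23, -27/23, -9/23)

Apply the Gram-Schmidt recurrence
  u_1 = v_1
  u_i = v_i − Σ_{j<i} ((v_i · u_j) / (u_j · u_j)) · u_j.

Step by step this gives:
  u_1 = (1, -2, 0)
  u_2 = (-2/5, -1/5, 3)
  u_3 = (-54/23, -27/23, -9/23)

Orthogonality check:
  u_2 · u_1 = 0 (should be 0)
  u_3 · u_1 = 0 (should be 0)
  u_3 · u_2 = 0 (should be 0)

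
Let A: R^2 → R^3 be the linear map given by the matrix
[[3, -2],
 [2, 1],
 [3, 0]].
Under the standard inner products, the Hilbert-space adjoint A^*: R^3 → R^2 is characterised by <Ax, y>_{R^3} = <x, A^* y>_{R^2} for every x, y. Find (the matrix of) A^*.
A^* = A^T =
[[3, 2, 3],
 [-2, 1, 0]]

For real matrices with standard dot products, the defining identity <Ax, y> = <x, A^* y> gives (Ax)^T y = x^T (A^*) y, i.e. x^T A^T y = x^T (A^*) y. Since this holds for all x, y, we must have A^* = A^T. Therefore
A^* =
[[3, 2, 3],
 [-2, 1, 0]].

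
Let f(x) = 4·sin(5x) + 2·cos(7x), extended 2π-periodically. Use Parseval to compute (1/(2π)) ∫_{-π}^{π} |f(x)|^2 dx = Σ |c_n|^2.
Σ |c_n|^2 = 10

Expand |f|^2 and use orthogonality of {sin(nx), cos(mx)} on [-π, π]:
  ∫_{-π}^{π} sin(nx)^2 dx = π, ∫ cos(mx)^2 dx = π, and cross terms integrate to 0.
So ∫_{-π}^{π} f(x)^2 dx = 4^2 · π + 2^2 · π = (16 + 4)π.
Divide by 2π: (16 + 4)/2 = 10.
By Parseval, this equals Σ |c_n|^2.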